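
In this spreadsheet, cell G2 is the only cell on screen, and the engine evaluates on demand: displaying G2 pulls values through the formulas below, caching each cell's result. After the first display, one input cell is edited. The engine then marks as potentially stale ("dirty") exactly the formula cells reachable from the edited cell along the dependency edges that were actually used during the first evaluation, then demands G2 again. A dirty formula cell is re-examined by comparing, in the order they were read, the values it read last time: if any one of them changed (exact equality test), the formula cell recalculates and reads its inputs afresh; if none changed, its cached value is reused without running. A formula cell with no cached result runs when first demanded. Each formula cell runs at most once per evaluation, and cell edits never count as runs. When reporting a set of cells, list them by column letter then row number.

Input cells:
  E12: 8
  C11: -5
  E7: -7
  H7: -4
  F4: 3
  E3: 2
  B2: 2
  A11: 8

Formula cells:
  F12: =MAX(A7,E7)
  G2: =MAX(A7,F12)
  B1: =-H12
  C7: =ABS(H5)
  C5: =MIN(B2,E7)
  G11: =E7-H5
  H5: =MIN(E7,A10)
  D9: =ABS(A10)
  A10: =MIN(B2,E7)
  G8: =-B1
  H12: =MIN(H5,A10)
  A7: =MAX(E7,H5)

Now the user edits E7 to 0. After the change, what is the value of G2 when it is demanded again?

Initial pass — values computed on the first demand:
  A10 = MIN(2, -7) = -7
  H5 = MIN(-7, -7) = -7
  A7 = MAX(-7, -7) = -7
  F12 = MAX(-7, -7) = -7
  G2 = MAX(-7, -7) = -7

Second demand — change propagation:
  A10: re-runs because E7 -7->0; new result 0.
  H5: re-runs because E7 -7->0; A10 -7->0; new result 0.
  A7: re-runs because E7 -7->0; H5 -7->0; new result 0.
  F12: re-runs because A7 -7->0; E7 -7->0; new result 0.
  G2: re-runs because A7 -7->0; F12 -7->0; new result 0.

G2 now evaluates to 0.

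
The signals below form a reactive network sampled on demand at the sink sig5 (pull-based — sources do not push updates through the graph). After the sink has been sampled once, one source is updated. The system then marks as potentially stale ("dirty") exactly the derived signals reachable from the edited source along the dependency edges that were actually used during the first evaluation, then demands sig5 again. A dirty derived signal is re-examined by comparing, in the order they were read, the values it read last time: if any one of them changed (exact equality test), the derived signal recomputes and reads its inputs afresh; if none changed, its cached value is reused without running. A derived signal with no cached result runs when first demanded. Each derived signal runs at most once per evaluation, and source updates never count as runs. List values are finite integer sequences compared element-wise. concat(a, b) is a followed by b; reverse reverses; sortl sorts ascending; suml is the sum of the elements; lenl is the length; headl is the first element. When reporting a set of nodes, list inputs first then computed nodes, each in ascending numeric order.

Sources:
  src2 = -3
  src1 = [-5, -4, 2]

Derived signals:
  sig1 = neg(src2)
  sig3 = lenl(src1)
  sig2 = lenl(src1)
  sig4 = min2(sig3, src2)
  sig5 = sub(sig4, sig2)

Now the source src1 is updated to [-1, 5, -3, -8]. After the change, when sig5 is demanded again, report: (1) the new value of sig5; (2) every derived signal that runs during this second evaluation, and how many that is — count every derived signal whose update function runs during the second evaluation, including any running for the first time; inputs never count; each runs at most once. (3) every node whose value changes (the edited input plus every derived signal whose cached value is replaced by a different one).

Initial pass — values computed on the first demand:
  sig2 = lenl([-5, -4, 2]) = 3
  sig3 = lenl([-5, -4, 2]) = 3
  sig4 = min2(3, -3) = -3
  sig5 = sub(-3, 3) = -6

Second demand — change propagation:
  sig2: re-runs because src1 [-5, -4, 2]->[-1, 5, -3, -8]; new result 4.
  sig3: re-runs because src1 [-5, -4, 2]->[-1, 5, -3, -8]; new result 4.
  sig4: re-runs because sig3 3->4; new result -3 (unchanged).
  sig5: re-runs because sig2 3->4; new result -7.

sig5 now evaluates to -7.
Run set: sig2, sig3, sig4, sig5 (4 run).
Changed values: src1, sig2, sig3, sig5.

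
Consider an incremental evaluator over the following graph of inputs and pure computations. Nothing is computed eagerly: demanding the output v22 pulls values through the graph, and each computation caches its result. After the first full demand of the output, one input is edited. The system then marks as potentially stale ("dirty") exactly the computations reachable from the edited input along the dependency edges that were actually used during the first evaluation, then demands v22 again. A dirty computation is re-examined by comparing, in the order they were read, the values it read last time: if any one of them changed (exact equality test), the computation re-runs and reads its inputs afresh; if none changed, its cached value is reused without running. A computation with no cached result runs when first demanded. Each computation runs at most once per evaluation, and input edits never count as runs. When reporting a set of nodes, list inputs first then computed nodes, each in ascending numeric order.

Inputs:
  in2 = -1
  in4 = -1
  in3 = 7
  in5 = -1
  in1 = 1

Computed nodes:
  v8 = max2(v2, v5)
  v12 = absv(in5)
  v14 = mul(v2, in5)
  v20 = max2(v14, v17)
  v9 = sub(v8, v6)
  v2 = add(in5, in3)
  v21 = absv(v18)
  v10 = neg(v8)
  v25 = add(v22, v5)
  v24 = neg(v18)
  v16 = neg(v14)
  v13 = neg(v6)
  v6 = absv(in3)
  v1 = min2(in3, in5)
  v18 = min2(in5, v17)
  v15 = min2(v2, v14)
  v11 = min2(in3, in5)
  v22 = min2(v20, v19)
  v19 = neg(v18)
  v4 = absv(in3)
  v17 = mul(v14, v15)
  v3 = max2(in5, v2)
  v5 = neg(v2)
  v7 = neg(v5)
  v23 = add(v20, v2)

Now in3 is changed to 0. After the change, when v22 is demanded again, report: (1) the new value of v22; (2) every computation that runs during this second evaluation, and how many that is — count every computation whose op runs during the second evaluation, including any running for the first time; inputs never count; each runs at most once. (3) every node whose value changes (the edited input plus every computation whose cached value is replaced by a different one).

v22 now evaluates to 1.
Run set: v2, v14, v15, v17, v18, v20, v22 (7 run).
Changed values: in3, v2, v14, v15, v17, v20.
The important point: at v19 every value read last time is unchanged, so the dirty flag clears without a run.

Initial pass — values computed on the first demand:
  v2 = add(-1, 7) = 6
  v14 = mul(6, -1) = -6
  v15 = min2(6, -6) = -6
  v17 = mul(-6, -6) = 36
  v18 = min2(-1, 36) = -1
  v19 = neg(-1) = 1
  v20 = max2(-6, 36) = 36
  v22 = min2(36, 1) = 1

Second demand — change propagation:
  v2: re-runs because in3 7->0; new result -1.
  v14: re-runs because v2 6->-1; new result 1.
  v15: re-runs because v2 6->-1; v14 -6->1; new result -1.
  v17: re-runs because v14 -6->1; v15 -6->-1; new result -1.
  v18: re-runs because v17 36->-1; new result -1 (unchanged).
  v19: re-examined; everything it read last time is the same (v18 unchanged) — cache 1 kept, no run.
  v20: re-runs because v14 -6->1; v17 36->-1; new result 1.
  v22: re-runs because v20 36->1; new result 1 (unchanged).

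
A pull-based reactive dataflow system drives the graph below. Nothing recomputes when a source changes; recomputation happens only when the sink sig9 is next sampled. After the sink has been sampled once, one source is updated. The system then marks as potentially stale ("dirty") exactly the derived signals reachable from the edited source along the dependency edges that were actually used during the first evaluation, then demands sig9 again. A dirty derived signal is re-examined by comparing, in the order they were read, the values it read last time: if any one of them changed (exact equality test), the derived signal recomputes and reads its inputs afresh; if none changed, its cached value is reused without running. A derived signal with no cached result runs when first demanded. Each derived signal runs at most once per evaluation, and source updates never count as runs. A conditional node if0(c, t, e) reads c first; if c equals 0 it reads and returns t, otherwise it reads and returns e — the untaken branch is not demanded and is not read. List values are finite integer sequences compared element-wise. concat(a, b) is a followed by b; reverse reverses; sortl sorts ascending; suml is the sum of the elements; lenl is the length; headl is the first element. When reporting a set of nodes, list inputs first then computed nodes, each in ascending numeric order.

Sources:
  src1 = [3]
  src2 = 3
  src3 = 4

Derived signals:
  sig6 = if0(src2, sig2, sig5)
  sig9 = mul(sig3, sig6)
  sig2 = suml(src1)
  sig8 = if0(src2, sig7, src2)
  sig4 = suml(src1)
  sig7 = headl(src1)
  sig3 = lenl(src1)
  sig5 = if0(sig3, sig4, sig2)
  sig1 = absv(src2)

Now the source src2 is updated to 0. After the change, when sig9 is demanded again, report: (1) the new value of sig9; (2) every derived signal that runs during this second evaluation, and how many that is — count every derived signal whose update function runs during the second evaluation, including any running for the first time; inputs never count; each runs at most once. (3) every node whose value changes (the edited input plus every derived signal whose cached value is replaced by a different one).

New value of sig9: 3.
Derived signals that run: sig6 — 1 in total.
Values that change: src2.
Key observation: the change is absorbed at sig6 — it re-runs but produces the same value, and the output's value is unchanged.

First evaluation (everything demanded from the output):
  sig2 = suml([3]) = 3
  sig3 = lenl([3]) = 1
  sig5 = if0(sig3=1 -> else branch sig2) = 3
  sig6 = if0(src2=3 -> else branch sig5) = 3
  sig9 = mul(1, 3) = 3

Propagation after the edit:
  sig6: runs — src2 3->0; result 3 (same value as before).
  sig9: checked — values it read are unchanged (sig3 unchanged, sig6 unchanged); reused cached 3 without running.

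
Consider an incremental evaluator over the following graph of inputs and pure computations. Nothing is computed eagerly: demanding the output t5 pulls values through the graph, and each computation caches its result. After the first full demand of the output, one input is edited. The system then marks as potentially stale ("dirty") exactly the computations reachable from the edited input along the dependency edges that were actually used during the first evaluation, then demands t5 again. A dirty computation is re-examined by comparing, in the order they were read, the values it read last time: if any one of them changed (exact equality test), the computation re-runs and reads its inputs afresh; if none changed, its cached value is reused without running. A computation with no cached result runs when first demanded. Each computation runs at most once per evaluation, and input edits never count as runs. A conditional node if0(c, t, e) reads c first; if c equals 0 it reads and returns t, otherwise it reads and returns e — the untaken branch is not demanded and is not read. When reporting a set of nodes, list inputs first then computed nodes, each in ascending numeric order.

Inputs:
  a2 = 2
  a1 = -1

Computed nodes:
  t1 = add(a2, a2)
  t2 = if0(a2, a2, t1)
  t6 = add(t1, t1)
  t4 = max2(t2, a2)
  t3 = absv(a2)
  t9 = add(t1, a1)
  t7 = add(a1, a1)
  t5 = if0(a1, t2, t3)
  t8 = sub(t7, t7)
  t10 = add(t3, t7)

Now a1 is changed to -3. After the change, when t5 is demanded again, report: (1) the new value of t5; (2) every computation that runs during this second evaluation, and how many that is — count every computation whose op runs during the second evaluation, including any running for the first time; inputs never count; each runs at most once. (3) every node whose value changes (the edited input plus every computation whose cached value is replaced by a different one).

Initial pass — values computed on the first demand:
  t3 = absv(2) = 2
  t5 = if0(a1=-1 -> else branch t3) = 2

Second demand — change propagation:
  t5: re-runs because a1 -1->-3; new result 2 (unchanged).

t5 now evaluates to 2.
Run set: t5 (1 run).
Changed values: a1.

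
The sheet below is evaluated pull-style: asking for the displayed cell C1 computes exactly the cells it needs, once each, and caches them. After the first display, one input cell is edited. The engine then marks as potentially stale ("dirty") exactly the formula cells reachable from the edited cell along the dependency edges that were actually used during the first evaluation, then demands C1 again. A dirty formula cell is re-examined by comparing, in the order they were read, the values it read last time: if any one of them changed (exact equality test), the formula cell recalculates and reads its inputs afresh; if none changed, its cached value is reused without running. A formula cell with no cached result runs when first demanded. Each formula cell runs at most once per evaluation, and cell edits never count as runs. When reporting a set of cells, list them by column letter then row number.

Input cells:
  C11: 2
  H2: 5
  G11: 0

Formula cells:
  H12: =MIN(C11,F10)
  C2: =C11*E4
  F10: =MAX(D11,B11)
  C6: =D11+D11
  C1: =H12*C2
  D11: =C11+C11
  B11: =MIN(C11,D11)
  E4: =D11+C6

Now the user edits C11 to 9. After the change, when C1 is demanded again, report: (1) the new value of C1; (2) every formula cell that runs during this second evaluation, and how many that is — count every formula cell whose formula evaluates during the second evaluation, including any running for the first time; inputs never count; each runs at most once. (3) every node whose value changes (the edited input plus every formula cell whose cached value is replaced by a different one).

First demand of the output computes:
  D11 = 2 + 2 = 4
  B11 = MIN(2, 4) = 2
  C6 = 4 + 4 = 8
  E4 = 4 + 8 = 12
  C2 = 2 * 12 = 24
  F10 = MAX(4, 2) = 4
  H12 = MIN(2, 4) = 2
  C1 = 2 * 24 = 48

After the edit, cleaning proceeds:
  D11: a read changed (C11 2->9; C11 2->9) — executes, giving 18.
  B11: a read changed (C11 2->9; D11 4->18) — executes, giving 9.
  C6: a read changed (D11 4->18; D11 4->18) — executes, giving 36.
  E4: a read changed (D11 4->18; C6 8->36) — executes, giving 54.
  C2: a read changed (C11 2->9; E4 12->54) — executes, giving 486.
  F10: a read changed (D11 4->18; B11 2->9) — executes, giving 18.
  H12: a read changed (C11 2->9; F10 4->18) — executes, giving 9.
  C1: a read changed (H12 2->9; C2 24->486) — executes, giving 4374.

Demanding C1 again yields 4374.
8 formula cells run: B11, C1, C2, C6, D11, E4, F10, H12.
The nodes whose values change: B11, C1, C2, C6, C11, D11, E4, F10, H12.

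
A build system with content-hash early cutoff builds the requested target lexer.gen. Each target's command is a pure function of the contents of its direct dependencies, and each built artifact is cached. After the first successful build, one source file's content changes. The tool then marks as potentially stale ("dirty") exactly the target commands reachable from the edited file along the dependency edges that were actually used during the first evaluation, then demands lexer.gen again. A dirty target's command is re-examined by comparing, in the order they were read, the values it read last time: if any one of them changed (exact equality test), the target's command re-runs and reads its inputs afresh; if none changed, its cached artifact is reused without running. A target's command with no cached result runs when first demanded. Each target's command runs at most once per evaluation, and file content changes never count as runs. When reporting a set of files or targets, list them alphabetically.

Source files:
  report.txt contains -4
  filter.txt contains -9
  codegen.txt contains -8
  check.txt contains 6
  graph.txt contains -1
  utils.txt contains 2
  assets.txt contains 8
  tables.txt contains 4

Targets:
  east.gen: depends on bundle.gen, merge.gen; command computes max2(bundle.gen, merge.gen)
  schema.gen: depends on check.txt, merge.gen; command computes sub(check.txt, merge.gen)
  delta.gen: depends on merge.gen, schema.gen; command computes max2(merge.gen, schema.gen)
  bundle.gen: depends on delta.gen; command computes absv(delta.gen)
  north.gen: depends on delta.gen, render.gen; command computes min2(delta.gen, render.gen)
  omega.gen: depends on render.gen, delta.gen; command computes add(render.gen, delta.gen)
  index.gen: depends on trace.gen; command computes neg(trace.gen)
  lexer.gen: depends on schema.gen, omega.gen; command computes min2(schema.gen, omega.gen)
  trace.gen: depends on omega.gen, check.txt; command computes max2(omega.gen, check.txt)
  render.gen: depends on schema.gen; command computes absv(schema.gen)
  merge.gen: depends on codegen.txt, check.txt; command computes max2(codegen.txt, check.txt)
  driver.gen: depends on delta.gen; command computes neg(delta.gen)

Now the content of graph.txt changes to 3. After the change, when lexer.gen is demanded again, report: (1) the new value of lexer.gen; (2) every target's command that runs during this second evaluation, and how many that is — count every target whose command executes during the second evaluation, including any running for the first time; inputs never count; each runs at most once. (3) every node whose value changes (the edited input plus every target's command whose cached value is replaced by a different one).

New value of lexer.gen: 0.
Target commands that run: none — 0 in total.
Values that change: graph.txt.
Key observation: graph.txt is never demanded by the output, so the edit triggers no recomputation at all.

First evaluation (everything demanded from the output):
  merge.gen = max2(-8, 6) = 6
  schema.gen = sub(6, 6) = 0
  delta.gen = max2(6, 0) = 6
  render.gen = absv(0) = 0
  omega.gen = add(0, 6) = 6
  lexer.gen = min2(0, 6) = 0

Propagation after the edit:
  graph.txt feeds no computation that the output demands — nothing is marked dirty and nothing runs.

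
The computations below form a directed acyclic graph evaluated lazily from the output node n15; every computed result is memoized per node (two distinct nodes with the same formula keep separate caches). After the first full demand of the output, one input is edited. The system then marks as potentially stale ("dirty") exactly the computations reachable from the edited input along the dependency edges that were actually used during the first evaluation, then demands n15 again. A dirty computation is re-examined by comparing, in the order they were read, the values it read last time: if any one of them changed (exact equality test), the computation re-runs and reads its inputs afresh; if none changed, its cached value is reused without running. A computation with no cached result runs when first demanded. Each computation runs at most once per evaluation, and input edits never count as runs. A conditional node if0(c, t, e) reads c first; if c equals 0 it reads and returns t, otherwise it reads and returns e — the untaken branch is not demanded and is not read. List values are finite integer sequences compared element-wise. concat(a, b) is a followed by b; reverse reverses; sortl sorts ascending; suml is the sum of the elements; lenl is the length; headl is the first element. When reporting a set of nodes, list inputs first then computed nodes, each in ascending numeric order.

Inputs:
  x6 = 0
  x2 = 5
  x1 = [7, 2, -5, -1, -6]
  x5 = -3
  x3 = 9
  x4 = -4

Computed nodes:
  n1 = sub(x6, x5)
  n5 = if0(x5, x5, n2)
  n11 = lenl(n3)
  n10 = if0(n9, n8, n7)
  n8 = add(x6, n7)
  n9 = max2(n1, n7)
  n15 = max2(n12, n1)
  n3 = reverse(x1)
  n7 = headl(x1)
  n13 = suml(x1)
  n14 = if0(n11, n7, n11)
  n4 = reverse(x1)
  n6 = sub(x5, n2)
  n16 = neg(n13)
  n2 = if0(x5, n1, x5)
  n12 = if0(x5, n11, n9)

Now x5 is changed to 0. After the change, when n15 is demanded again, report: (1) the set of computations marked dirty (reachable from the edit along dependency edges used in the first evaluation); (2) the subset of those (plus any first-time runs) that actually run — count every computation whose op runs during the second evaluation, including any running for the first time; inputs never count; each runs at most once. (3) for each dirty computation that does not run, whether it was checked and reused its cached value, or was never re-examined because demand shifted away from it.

The edit dirties: n1, n9, n12, n15.
5 computations run: n1, n3, n11, n12, n15.
Unvisited dirty nodes (no longer demanded): n9.
Note the branch switch — demand abandons n9, which is never re-examined.

First demand of the output computes:
  n1 = sub(0, -3) = 3
  n7 = headl([7, 2, -5, -1, -6]) = 7
  n9 = max2(3, 7) = 7
  n12 = if0(x5=-3 -> else branch n9) = 7
  n15 = max2(7, 3) = 7

After the edit, cleaning proceeds:
  n1: a read changed (x5 -3->0) — executes, giving 0.
  n3: had never run; runs now, result [-6, -1, -5, 2, 7].
  n9: stays stale; no demand reaches it after the flip.
  n11: had never run; runs now, result 5.
  n12: a read changed (x5 -3->0) — executes, giving 5.
  n15: a read changed (n12 7->5; n1 3->0) — executes, giving 5.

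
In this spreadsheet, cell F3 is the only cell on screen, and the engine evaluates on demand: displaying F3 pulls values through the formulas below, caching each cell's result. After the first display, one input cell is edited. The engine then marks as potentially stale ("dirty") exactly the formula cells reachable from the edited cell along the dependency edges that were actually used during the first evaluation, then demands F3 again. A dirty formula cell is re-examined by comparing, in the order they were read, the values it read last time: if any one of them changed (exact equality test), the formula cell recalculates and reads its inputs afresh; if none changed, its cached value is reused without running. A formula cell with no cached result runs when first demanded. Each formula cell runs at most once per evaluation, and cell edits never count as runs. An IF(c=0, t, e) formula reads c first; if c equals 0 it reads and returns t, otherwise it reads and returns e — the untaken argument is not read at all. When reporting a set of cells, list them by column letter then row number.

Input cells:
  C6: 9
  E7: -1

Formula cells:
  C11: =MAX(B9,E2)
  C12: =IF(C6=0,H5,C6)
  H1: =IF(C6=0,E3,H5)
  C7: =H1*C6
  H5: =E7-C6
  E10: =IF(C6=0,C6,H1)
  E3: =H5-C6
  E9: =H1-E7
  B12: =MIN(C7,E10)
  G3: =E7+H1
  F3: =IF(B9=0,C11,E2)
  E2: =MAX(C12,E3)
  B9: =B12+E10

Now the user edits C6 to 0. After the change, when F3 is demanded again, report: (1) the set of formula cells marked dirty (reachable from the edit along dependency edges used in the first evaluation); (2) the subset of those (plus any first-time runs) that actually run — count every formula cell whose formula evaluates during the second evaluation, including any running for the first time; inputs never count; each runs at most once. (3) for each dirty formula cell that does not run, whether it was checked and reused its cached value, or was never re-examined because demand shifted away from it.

Dirty set: B9, B12, C7, C12, E2, E3, E10, F3, H1, H5.
Run set: B9, B12, C7, C11, C12, E2, E3, E10, F3, H1, H5 (11 run).
All dirty formula cells ended up running.
The important point: the flipped condition pulls in fresh nodes; C11 runs for the first time.

Initial pass — values computed on the first demand:
  H5 = -1 - 9 = -10
  C12 = IF(C6=0: C6=9 -> else branch C6) = 9
  E3 = -10 - 9 = -19
  E2 = MAX(9, -19) = 9
  H1 = IF(C6=0: C6=9 -> else branch H5) = -10
  C7 = -10 * 9 = -90
  E10 = IF(C6=0: C6=9 -> else branch H1) = -10
  B12 = MIN(-90, -10) = -90
  B9 = -90 + -10 = -100
  F3 = IF(B9=0: B9=-100 -> else branch E2) = 9

Second demand — change propagation:
  H5: re-runs because C6 9->0; new result -1.
  C12: re-runs because C6 9->0; C6 9->0; new result -1.
  E3: re-runs because H5 -10->-1; C6 9->0; new result -1.
  E2: re-runs because C12 9->-1; E3 -19->-1; new result -1.
  H1: re-runs because C6 9->0; H5 -10->-1; new result -1.
  C7: re-runs because H1 -10->-1; C6 9->0; new result 0.
  E10: re-runs because C6 9->0; H1 -10->-1; new result 0.
  B12: re-runs because C7 -90->0; E10 -10->0; new result 0.
  B9: re-runs because B12 -90->0; E10 -10->0; new result 0.
  C11: newly demanded (no cache) — executes and yields 0.
  F3: re-runs because B9 -100->0; E2 9->-1; new result 0.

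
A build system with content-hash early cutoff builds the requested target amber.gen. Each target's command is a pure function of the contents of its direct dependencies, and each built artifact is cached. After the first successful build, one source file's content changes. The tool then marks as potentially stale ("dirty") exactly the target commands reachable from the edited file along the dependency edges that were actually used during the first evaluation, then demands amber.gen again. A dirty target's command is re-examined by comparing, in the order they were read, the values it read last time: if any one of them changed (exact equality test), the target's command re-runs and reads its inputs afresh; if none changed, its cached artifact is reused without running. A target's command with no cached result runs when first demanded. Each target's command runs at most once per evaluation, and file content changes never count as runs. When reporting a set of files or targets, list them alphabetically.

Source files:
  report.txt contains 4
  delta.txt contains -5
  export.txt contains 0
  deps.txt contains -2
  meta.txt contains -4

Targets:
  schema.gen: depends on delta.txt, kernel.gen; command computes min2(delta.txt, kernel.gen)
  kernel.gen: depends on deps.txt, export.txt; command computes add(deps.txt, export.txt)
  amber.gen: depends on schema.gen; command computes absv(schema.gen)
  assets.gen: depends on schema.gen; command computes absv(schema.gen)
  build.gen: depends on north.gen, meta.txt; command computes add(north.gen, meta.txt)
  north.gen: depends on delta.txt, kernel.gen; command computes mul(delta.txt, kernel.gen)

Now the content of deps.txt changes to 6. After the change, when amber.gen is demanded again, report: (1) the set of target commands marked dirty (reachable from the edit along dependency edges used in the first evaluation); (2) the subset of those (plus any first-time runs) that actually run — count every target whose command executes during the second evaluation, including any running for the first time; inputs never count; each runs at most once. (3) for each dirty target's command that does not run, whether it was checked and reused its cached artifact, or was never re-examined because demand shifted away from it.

First evaluation (everything demanded from the output):
  kernel.gen = add(-2, 0) = -2
  schema.gen = min2(-5, -2) = -5
  amber.gen = absv(-5) = 5

Propagation after the edit:
  kernel.gen: runs — deps.txt -2->6; result 6.
  schema.gen: runs — kernel.gen -2->6; result -5 (same value as before).
  amber.gen: checked — values it read are unchanged (schema.gen unchanged); reused cached 5 without running.

Key observation: the change is absorbed at schema.gen — it re-runs but produces the same value, and the output's value is unchanged.

Marked dirty: amber.gen, kernel.gen, schema.gen.
Target commands that run: kernel.gen, schema.gen — 2 in total.
Checked but reused from cache: amber.gen.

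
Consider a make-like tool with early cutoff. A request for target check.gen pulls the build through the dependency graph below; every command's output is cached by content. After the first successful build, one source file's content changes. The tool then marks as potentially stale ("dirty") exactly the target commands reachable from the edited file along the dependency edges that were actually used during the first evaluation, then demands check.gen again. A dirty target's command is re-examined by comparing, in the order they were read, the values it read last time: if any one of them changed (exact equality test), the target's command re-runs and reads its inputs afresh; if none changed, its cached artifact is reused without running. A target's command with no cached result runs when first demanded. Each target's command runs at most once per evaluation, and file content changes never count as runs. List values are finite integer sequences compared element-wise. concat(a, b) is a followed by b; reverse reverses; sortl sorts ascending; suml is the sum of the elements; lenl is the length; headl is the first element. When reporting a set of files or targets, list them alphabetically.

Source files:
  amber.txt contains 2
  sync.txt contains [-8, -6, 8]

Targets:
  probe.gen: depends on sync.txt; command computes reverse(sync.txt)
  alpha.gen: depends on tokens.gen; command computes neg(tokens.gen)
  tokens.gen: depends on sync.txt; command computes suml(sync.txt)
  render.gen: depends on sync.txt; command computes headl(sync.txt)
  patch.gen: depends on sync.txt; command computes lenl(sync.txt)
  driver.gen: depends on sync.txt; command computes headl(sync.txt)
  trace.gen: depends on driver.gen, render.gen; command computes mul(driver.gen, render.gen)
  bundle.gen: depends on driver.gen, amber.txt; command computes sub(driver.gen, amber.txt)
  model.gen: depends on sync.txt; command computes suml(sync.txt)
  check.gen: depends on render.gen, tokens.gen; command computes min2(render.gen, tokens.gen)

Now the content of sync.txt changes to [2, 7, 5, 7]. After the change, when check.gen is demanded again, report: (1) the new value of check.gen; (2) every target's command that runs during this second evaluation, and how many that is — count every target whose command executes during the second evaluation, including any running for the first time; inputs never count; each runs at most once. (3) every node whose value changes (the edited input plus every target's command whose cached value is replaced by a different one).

First demand of the output computes:
  render.gen = headl([-8, -6, 8]) = -8
  tokens.gen = suml([-8, -6, 8]) = -6
  check.gen = min2(-8, -6) = -8

After the edit, cleaning proceeds:
  render.gen: a read changed (sync.txt [-8, -6, 8]->[2, 7, 5, 7]) — executes, giving 2.
  tokens.gen: a read changed (sync.txt [-8, -6, 8]->[2, 7, 5, 7]) — executes, giving 21.
  check.gen: a read changed (render.gen -8->2; tokens.gen -6->21) — executes, giving 2.

Demanding check.gen again yields 2.
3 target commands run: check.gen, render.gen, tokens.gen.
The nodes whose values change: check.gen, render.gen, sync.txt, tokens.gen.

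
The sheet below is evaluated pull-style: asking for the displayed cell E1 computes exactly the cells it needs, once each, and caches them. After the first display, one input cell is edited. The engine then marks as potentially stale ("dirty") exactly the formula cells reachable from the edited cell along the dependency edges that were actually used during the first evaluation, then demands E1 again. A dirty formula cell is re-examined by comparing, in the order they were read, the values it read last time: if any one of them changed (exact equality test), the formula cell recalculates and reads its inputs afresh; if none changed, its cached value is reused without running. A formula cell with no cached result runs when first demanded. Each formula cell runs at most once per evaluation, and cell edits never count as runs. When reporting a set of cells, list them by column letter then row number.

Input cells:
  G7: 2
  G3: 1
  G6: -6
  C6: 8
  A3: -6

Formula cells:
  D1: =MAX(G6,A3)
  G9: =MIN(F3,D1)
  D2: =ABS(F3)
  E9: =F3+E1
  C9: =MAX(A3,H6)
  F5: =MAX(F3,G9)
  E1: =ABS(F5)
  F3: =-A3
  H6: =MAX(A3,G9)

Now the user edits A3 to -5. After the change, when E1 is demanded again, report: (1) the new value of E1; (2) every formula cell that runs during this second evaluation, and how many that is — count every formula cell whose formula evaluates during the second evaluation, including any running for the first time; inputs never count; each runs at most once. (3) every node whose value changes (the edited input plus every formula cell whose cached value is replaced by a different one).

Demanding E1 again yields 5.
5 formula cells run: D1, E1, F3, F5, G9.
The nodes whose values change: A3, D1, E1, F3, F5, G9.

First demand of the output computes:
  D1 = MAX(-6, -6) = -6
  F3 = -(-6) = 6
  G9 = MIN(6, -6) = -6
  F5 = MAX(6, -6) = 6
  E1 = ABS(6) = 6

After the edit, cleaning proceeds:
  D1: a read changed (A3 -6->-5) — executes, giving -5.
  F3: a read changed (A3 -6->-5) — executes, giving 5.
  G9: a read changed (F3 6->5; D1 -6->-5) — executes, giving -5.
  F5: a read changed (F3 6->5; G9 -6->-5) — executes, giving 5.
  E1: a read changed (F5 6->5) — executes, giving 5.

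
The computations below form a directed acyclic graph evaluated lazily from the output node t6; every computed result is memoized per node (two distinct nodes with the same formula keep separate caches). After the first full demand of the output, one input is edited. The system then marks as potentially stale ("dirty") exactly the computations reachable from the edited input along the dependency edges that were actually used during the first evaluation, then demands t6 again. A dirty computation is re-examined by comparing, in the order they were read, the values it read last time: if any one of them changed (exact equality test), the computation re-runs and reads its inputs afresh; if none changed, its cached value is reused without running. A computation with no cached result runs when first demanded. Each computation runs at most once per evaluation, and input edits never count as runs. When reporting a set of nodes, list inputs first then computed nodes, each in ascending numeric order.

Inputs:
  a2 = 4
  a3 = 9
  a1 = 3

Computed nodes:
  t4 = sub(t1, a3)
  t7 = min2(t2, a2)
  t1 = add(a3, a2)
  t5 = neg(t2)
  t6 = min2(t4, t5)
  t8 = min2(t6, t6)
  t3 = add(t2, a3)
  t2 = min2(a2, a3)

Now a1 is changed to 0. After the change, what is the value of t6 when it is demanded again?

Demanding t6 again yields -4.
Note the shortcut — nothing in the graph depends on a1 at all, so no recomputation happens.

First demand of the output computes:
  t1 = add(9, 4) = 13
  t2 = min2(4, 9) = 4
  t4 = sub(13, 9) = 4
  t5 = neg(4) = -4
  t6 = min2(4, -4) = -4

After the edit, cleaning proceeds:
  no node depends on a1 at all; the second demand re-runs nothing.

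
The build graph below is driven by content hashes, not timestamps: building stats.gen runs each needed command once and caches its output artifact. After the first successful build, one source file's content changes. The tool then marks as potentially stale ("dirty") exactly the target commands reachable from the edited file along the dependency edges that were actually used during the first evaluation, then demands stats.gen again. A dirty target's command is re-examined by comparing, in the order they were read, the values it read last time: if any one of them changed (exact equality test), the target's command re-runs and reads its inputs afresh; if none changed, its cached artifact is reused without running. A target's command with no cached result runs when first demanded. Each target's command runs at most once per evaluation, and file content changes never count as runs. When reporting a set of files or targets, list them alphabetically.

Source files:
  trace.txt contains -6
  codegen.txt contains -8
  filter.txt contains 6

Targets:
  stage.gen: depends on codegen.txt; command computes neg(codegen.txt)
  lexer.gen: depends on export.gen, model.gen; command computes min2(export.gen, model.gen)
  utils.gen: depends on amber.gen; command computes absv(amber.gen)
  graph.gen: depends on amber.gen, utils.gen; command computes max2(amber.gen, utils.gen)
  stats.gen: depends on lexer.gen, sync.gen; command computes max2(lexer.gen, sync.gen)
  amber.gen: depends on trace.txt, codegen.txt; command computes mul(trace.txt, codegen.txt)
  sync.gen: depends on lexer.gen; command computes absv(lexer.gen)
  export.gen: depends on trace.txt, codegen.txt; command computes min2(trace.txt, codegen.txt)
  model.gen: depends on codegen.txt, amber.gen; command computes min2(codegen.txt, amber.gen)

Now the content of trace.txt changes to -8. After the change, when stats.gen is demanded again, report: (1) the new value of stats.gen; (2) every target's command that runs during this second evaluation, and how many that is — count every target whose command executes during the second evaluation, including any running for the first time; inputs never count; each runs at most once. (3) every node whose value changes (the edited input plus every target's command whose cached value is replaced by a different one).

stats.gen now evaluates to 8.
Run set: amber.gen, export.gen, model.gen (3 run).
Changed values: amber.gen, trace.txt.
The important point: at lexer.gen every value read last time is unchanged, so the dirty flag clears without a run.

Initial pass — values computed on the first demand:
  amber.gen = mul(-6, -8) = 48
  export.gen = min2(-6, -8) = -8
  model.gen = min2(-8, 48) = -8
  lexer.gen = min2(-8, -8) = -8
  sync.gen = absv(-8) = 8
  stats.gen = max2(-8, 8) = 8

Second demand — change propagation:
  amber.gen: re-runs because trace.txt -6->-8; new result 64.
  export.gen: re-runs because trace.txt -6->-8; new result -8 (unchanged).
  model.gen: re-runs because amber.gen 48->64; new result -8 (unchanged).
  lexer.gen: re-examined; everything it read last time is the same (export.gen unchanged, model.gen unchanged) — cache -8 kept, no run.
  sync.gen: re-examined; everything it read last time is the same (lexer.gen unchanged) — cache 8 kept, no run.
  stats.gen: re-examined; everything it read last time is the same (lexer.gen unchanged, sync.gen unchanged) — cache 8 kept, no run.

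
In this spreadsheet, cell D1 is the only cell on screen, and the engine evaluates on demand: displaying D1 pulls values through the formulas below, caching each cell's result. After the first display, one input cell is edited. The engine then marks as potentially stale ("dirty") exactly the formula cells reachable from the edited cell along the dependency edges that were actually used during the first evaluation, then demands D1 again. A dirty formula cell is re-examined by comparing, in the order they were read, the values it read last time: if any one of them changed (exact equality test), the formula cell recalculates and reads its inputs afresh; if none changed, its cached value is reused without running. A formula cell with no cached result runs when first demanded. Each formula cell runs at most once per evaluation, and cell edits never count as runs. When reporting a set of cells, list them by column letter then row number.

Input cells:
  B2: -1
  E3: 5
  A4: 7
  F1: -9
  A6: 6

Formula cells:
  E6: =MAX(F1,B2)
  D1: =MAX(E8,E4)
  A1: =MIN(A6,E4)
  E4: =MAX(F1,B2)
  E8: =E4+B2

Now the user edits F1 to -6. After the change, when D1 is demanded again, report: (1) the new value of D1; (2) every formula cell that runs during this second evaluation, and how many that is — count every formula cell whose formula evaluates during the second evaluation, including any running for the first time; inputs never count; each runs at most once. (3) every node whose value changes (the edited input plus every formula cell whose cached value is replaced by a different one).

D1 now evaluates to -1.
Run set: E4 (1 run).
Changed values: F1.
The important point: E4 recomputes to an identical value, and the output ends up unchanged.

Initial pass — values computed on the first demand:
  E4 = MAX(-9, -1) = -1
  E8 = -1 + -1 = -2
  D1 = MAX(-2, -1) = -1

Second demand — change propagation:
  E4: re-runs because F1 -9->-6; new result -1 (unchanged).
  E8: re-examined; everything it read last time is the same (E4 unchanged, B2 unchanged) — cache -2 kept, no run.
  D1: re-examined; everything it read last time is the same (E8 unchanged, E4 unchanged) — cache -1 kept, no run.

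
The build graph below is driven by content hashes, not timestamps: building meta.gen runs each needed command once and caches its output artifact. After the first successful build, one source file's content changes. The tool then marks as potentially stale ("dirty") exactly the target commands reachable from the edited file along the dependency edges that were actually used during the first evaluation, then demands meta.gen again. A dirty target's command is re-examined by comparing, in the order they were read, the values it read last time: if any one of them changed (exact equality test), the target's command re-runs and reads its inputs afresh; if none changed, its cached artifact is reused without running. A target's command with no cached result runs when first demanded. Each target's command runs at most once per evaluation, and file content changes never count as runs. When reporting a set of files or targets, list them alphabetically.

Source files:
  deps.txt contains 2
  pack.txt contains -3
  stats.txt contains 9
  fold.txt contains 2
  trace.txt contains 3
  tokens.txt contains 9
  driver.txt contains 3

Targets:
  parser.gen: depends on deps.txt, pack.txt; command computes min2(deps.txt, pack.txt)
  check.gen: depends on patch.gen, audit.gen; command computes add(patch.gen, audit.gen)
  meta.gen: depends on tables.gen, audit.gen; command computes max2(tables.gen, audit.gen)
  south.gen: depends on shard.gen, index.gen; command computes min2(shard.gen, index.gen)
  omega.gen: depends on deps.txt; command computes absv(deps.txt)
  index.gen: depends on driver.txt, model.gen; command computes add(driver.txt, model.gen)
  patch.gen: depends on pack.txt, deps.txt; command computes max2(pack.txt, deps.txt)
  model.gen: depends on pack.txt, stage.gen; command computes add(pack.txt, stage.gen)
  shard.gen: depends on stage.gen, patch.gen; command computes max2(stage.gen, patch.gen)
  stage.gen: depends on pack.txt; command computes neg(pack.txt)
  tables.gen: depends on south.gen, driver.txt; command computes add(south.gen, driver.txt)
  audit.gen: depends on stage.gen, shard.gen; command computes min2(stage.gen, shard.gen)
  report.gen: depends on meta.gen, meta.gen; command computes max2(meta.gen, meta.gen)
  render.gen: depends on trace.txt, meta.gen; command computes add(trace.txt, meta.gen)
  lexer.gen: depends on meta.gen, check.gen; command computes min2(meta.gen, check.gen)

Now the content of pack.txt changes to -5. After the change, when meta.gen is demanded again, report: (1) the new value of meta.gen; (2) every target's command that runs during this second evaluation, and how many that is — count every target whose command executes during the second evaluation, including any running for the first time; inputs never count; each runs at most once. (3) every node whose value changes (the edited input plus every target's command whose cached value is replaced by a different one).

Initial pass — values computed on the first demand:
  patch.gen = max2(-3, 2) = 2
  stage.gen = neg(-3) = 3
  model.gen = add(-3, 3) = 0
  index.gen = add(3, 0) = 3
  shard.gen = max2(3, 2) = 3
  audit.gen = min2(3, 3) = 3
  south.gen = min2(3, 3) = 3
  tables.gen = add(3, 3) = 6
  meta.gen = max2(6, 3) = 6

Second demand — change propagation:
  patch.gen: re-runs because pack.txt -3->-5; new result 2 (unchanged).
  stage.gen: re-runs because pack.txt -3->-5; new result 5.
  model.gen: re-runs because pack.txt -3->-5; stage.gen 3->5; new result 0 (unchanged).
  index.gen: re-examined; everything it read last time is the same (driver.txt unchanged, model.gen unchanged) — cache 3 kept, no run.
  shard.gen: re-runs because stage.gen 3->5; new result 5.
  audit.gen: re-runs because stage.gen 3->5; shard.gen 3->5; new result 5.
  south.gen: re-runs because shard.gen 3->5; new result 3 (unchanged).
  tables.gen: re-examined; everything it read last time is the same (south.gen unchanged, driver.txt unchanged) — cache 6 kept, no run.
  meta.gen: re-runs because audit.gen 3->5; new result 6 (unchanged).

The important point: at index.gen every value read last time is unchanged, so the dirty flag clears without a run.

meta.gen now evaluates to 6.
Run set: audit.gen, meta.gen, model.gen, patch.gen, shard.gen, south.gen, stage.gen (7 run).
Changed values: audit.gen, pack.txt, shard.gen, stage.gen.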